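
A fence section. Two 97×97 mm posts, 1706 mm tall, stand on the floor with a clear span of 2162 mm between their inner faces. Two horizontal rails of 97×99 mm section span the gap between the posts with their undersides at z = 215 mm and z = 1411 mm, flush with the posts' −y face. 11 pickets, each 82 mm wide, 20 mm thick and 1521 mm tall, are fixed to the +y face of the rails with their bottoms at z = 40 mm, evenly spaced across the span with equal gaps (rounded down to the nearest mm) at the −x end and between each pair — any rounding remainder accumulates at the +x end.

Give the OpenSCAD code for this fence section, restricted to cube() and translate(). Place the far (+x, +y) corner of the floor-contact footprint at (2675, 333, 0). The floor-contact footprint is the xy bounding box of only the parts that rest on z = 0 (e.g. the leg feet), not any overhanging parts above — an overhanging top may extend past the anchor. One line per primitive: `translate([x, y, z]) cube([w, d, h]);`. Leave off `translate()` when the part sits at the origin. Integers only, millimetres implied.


translate([319, 236, 0]) cube([97, 97, 1706]);
translate([2578, 236, 0]) cube([97, 97, 1706]);
translate([416, 236, 215]) cube([2162, 97, 99]);
translate([416, 236, 1411]) cube([2162, 97, 99]);
translate([521, 333, 40]) cube([82, 20, 1521]);
translate([708, 333, 40]) cube([82, 20, 1521]);
translate([895, 333, 40]) cube([82, 20, 1521]);
translate([1082, 333, 40]) cube([82, 20, 1521]);
translate([1269, 333, 40]) cube([82, 20, 1521]);
translate([1456, 333, 40]) cube([82, 20, 1521]);
translate([1643, 333, 40]) cube([82, 20, 1521]);
translate([1830, 333, 40]) cube([82, 20, 1521]);
translate([2017, 333, 40]) cube([82, 20, 1521]);
translate([2204, 333, 40]) cube([82, 20, 1521]);
translate([2391, 333, 40]) cube([82, 20, 1521]);


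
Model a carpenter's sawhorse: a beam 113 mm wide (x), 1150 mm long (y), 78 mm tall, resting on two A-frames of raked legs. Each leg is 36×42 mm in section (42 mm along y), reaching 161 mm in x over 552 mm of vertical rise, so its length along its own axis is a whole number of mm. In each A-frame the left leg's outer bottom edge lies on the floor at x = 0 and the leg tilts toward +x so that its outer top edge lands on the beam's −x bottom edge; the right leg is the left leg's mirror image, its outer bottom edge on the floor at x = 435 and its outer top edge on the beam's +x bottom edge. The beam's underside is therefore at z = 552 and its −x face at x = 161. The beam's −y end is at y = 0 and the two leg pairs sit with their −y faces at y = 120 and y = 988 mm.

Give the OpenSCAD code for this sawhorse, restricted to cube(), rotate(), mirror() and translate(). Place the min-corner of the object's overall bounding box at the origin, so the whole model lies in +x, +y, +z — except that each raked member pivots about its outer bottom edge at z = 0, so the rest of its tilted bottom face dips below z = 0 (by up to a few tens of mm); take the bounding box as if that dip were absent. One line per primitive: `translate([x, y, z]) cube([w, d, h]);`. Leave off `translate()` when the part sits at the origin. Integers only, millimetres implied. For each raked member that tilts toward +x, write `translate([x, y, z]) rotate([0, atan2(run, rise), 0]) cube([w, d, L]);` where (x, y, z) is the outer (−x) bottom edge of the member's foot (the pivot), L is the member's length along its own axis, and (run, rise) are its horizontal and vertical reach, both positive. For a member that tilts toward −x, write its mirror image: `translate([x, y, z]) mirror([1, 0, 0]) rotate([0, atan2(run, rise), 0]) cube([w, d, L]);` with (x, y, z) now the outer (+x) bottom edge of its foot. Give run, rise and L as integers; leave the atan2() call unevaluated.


translate([161, 0, 552]) cube([113, 1150, 78]);
translate([0, 120, 0]) rotate([0, atan2(161, 552), 0]) cube([36, 42, 575]);
translate([435, 120, 0]) mirror([1, 0, 0]) rotate([0, atan2(161, 552), 0]) cube([36, 42, 575]);
translate([0, 988, 0]) rotate([0, atan2(161, 552), 0]) cube([36, 42, 575]);
translate([435, 988, 0]) mirror([1, 0, 0]) rotate([0, atan2(161, 552), 0]) cube([36, 42, 575]);


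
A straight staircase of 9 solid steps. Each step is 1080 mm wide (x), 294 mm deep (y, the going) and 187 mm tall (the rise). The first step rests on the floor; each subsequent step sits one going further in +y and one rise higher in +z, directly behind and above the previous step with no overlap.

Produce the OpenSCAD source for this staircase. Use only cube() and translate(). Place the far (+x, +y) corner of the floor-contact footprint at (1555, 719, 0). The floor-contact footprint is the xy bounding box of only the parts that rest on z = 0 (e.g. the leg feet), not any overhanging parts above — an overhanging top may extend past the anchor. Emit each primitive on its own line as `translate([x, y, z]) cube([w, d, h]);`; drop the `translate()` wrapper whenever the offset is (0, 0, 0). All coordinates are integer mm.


translate([475, 425, 0]) cube([1080, 294, 187]);
translate([475, 719, 187]) cube([1080, 294, 187]);
translate([475, 1013, 374]) cube([1080, 294, 187]);
translate([475, 1307, 561]) cube([1080, 294, 187]);
translate([475, 1601, 748]) cube([1080, 294, 187]);
translate([475, 1895, 935]) cube([1080, 294, 187]);
translate([475, 2189, 1122]) cube([1080, 294, 187]);
translate([475, 2483, 1309]) cube([1080, 294, 187]);
translate([475, 2777, 1496]) cube([1080, 294, 187]);


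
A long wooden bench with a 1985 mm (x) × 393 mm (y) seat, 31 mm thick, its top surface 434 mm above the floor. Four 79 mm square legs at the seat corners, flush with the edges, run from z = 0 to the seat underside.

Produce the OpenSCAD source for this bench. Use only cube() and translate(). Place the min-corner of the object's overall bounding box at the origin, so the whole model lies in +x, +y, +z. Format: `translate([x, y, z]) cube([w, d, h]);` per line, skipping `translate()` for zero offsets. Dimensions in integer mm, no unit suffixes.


translate([0, 0, 403]) cube([1985, 393, 31]);
cube([79, 79, 403]);
translate([0, 314, 0]) cube([79, 79, 403]);
translate([1906, 0, 0]) cube([79, 79, 403]);
translate([1906, 314, 0]) cube([79, 79, 403]);


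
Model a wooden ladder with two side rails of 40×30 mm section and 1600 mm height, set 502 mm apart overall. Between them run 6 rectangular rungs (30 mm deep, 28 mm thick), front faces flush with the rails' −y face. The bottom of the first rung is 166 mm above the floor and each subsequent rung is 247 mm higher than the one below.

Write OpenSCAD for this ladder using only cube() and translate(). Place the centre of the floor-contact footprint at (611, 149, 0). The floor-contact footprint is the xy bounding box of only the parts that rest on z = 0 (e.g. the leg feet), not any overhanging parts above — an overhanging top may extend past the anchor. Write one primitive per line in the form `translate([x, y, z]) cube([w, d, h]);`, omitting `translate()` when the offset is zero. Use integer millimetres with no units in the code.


translate([360, 134, 0]) cube([40, 30, 1600]);
translate([822, 134, 0]) cube([40, 30, 1600]);
translate([400, 134, 166]) cube([422, 30, 28]);
translate([400, 134, 413]) cube([422, 30, 28]);
translate([400, 134, 660]) cube([422, 30, 28]);
translate([400, 134, 907]) cube([422, 30, 28]);
translate([400, 134, 1154]) cube([422, 30, 28]);
translate([400, 134, 1401]) cube([422, 30, 28]);


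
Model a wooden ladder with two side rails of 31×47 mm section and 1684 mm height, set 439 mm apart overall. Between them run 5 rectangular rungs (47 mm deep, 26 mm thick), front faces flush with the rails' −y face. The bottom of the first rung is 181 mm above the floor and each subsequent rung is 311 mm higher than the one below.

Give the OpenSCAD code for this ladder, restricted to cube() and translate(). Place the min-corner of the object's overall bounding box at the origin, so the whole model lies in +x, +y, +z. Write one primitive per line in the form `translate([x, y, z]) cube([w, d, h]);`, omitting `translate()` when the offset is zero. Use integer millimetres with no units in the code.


cube([31, 47, 1684]);
translate([408, 0, 0]) cube([31, 47, 1684]);
translate([31, 0, 181]) cube([377, 47, 26]);
translate([31, 0, 492]) cube([377, 47, 26]);
translate([31, 0, 803]) cube([377, 47, 26]);
translate([31, 0, 1114]) cube([377, 47, 26]);
translate([31, 0, 1425]) cube([377, 47, 26]);


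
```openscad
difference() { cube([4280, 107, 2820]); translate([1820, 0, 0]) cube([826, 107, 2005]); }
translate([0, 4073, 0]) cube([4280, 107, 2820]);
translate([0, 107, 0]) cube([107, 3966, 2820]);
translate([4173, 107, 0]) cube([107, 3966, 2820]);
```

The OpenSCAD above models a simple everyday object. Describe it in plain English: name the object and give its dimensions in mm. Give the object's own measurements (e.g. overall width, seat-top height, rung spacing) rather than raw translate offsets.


A single room: four walls, each 2820 mm tall and 107 mm thick, enclosing an outside footprint 4280×4180 mm (x × y), no floor or roof. The front and back walls (−y and +y sides) run the full x-width; the side walls fit between their inner faces. A door opening 826 mm wide and 2005 mm tall is cut through the front wall from the floor up, its −x edge 1820 mm from the wall's −x end.


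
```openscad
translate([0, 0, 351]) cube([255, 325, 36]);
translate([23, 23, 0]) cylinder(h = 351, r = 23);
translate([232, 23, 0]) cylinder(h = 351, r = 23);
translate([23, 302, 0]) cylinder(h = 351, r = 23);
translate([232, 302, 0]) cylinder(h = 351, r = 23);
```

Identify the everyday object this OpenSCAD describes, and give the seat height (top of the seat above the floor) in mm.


A stool. The seat height is 387 mm.

A 255×325×36 slab at z = 351 on four corner cylinders — a stool. The seat top is 351 + 36 = 387 mm.


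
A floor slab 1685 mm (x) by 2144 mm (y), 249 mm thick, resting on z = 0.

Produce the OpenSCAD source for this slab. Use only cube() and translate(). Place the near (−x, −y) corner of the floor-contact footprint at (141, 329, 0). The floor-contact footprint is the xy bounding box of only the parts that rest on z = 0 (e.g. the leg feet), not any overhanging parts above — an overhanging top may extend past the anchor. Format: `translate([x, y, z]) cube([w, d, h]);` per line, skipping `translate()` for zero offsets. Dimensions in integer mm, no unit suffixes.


translate([141, 329, 0]) cube([1685, 2144, 249]);


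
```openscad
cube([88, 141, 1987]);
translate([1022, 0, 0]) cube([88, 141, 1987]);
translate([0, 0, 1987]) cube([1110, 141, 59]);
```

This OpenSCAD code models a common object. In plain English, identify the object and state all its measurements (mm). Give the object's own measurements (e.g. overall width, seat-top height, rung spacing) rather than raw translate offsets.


A door frame. The clear opening is 934 mm wide and 1987 mm high. Two 88 mm wide jambs, 141 mm deep, stand either side of the opening from the floor to the top of the opening. A 59 mm thick head sits across the top of both jambs, spanning the full outside width of the frame.


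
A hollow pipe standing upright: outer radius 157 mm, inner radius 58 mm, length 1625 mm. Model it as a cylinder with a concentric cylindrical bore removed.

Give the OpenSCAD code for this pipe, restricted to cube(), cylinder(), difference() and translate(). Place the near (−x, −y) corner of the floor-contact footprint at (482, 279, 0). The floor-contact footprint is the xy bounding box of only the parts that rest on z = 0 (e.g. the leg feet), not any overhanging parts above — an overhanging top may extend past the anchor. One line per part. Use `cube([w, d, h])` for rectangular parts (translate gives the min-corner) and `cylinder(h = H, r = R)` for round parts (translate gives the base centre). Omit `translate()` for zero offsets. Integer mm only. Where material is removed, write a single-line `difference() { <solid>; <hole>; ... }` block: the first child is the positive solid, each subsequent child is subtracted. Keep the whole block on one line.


difference() { translate([639, 436, 0]) cylinder(h = 1625, r = 157); translate([639, 436, 0]) cylinder(h = 1625, r = 58); }


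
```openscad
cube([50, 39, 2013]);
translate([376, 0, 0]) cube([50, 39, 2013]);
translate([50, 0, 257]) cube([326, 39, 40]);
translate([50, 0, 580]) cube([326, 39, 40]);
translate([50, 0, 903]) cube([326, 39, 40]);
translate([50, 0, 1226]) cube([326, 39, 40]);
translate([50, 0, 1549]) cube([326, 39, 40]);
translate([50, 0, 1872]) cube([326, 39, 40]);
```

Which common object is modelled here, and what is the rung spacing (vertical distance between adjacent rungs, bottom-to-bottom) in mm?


A ladder. The rung spacing is 323 mm.

Two tall 50×39 posts with 6 short bars between them — a ladder. Adjacent rungs sit at z = 257 and z = 580, so the spacing is 580 − 257 = 323 mm.


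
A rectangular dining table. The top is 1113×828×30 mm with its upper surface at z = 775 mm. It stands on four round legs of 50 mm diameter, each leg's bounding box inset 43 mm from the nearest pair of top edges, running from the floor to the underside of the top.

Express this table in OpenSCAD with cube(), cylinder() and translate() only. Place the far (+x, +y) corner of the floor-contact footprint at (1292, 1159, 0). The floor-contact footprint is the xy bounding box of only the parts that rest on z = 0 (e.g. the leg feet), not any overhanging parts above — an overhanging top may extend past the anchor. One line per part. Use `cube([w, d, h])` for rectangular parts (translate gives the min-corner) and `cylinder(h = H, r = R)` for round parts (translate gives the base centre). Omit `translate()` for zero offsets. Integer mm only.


// leg_h = 775 - 30 = 745
translate([222, 374, 745]) cube([1113, 828, 30]);
translate([290, 442, 0]) cylinder(h = 745, r = 25);
translate([1267, 442, 0]) cylinder(h = 745, r = 25);
translate([290, 1134, 0]) cylinder(h = 745, r = 25);
translate([1267, 1134, 0]) cylinder(h = 745, r = 25);


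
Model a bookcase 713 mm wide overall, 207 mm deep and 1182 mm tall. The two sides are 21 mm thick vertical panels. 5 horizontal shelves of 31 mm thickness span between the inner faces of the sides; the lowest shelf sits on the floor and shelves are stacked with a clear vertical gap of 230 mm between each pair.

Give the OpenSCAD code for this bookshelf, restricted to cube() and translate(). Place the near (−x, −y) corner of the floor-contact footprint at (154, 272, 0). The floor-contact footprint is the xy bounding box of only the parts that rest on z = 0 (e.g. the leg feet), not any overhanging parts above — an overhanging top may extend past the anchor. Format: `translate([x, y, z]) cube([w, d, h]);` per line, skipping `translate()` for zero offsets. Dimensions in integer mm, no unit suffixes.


translate([154, 272, 0]) cube([21, 207, 1182]);
translate([846, 272, 0]) cube([21, 207, 1182]);
translate([175, 272, 0]) cube([671, 207, 31]);
translate([175, 272, 261]) cube([671, 207, 31]);
translate([175, 272, 522]) cube([671, 207, 31]);
translate([175, 272, 783]) cube([671, 207, 31]);
translate([175, 272, 1044]) cube([671, 207, 31]);


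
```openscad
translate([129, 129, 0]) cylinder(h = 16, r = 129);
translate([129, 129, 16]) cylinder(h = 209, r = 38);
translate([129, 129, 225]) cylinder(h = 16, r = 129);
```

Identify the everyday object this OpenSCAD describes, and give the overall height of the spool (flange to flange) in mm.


A spool. The overall height is 241 mm.

Three coaxial cylinders, large–small–large — a spool. Two 16 mm flanges and a 209 mm core give 16 + 209 + 16 = 241 mm.


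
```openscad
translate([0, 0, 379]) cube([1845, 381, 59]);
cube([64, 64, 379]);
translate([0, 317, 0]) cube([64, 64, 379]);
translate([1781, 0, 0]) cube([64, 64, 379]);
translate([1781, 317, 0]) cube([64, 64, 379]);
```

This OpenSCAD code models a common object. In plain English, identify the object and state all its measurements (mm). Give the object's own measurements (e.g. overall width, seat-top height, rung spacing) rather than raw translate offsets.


A bench: a 1845×381 mm seat slab, 59 mm thick, top at z = 438 mm, on four 64×64 mm square legs flush with the seat corners and standing on z = 0.


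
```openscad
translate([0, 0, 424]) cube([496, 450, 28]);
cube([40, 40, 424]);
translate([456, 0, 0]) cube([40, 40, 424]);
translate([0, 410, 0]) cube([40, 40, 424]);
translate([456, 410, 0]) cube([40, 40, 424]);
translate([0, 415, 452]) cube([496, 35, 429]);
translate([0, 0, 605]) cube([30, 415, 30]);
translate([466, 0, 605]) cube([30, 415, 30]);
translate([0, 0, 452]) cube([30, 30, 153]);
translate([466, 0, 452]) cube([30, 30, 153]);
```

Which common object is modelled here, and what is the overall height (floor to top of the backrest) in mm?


A chair. The overall height is 881 mm.

A slab on four corner posts with a tall panel at the back — a chair. The seat slab sits at z = 424 with thickness 28, and the 429 mm backrest starts at the seat top, so the overall height is 424 + 28 + 429 = 881 mm.


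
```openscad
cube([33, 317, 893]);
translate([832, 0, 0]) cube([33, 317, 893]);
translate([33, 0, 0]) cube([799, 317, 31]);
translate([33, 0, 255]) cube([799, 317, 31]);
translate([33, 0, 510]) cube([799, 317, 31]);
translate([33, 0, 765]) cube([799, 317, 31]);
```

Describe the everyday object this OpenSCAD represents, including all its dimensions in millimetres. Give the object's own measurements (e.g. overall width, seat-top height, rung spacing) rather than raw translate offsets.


An open bookshelf. Two side panels, each 33 mm thick, 317 mm deep and 893 mm tall, stand 865 mm apart (outside-to-outside). Between them sit 4 shelves, each 31 mm thick and 317 mm deep, spanning the full gap between the sides. The bottom shelf rests on the floor (its underside at z = 0) and the clear gap between one shelf's top and the next shelf's underside is 224 mm.


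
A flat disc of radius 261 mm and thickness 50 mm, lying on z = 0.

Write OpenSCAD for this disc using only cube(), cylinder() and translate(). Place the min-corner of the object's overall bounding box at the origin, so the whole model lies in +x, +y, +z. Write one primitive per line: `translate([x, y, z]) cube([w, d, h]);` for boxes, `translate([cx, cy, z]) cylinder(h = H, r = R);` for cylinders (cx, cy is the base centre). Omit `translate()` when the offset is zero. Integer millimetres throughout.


translate([261, 261, 0]) cylinder(h = 50, r = 261);


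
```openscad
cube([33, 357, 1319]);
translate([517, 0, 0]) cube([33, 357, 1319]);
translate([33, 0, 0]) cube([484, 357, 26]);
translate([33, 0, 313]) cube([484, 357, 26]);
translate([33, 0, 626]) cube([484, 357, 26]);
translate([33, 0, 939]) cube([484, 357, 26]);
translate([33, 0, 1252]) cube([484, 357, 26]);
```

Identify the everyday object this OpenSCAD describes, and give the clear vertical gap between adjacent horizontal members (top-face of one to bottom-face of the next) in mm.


A bookshelf. The clear shelf gap is 287 mm.

Two tall side panels with 5 horizontal boards between them — a bookshelf. The first two shelf undersides are at z = 0 and z = 313; with shelf thickness 26, the clear gap is 313 − 0 − 26 = 287 mm.


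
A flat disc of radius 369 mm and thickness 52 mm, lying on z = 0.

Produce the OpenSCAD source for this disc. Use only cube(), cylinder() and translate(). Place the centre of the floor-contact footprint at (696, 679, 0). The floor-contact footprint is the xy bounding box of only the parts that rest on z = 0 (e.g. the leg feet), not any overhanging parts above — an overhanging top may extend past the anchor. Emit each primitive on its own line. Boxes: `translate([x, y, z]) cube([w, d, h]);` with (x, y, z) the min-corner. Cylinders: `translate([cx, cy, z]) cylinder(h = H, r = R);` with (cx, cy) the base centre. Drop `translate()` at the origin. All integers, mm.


translate([696, 679, 0]) cylinder(h = 52, r = 369);


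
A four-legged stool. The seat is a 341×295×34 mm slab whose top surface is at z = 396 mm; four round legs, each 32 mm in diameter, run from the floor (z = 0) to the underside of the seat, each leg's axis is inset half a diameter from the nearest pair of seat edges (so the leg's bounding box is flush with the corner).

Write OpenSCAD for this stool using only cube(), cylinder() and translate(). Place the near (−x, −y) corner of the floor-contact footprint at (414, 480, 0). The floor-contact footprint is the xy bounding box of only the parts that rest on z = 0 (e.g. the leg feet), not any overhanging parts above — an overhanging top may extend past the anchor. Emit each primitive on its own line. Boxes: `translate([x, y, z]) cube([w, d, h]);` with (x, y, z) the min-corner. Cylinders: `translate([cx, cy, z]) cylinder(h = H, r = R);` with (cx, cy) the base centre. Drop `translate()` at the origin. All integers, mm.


translate([414, 480, 362]) cube([341, 295, 34]);
translate([430, 496, 0]) cylinder(h = 362, r = 16);
translate([739, 496, 0]) cylinder(h = 362, r = 16);
translate([430, 759, 0]) cylinder(h = 362, r = 16);
translate([739, 759, 0]) cylinder(h = 362, r = 16);


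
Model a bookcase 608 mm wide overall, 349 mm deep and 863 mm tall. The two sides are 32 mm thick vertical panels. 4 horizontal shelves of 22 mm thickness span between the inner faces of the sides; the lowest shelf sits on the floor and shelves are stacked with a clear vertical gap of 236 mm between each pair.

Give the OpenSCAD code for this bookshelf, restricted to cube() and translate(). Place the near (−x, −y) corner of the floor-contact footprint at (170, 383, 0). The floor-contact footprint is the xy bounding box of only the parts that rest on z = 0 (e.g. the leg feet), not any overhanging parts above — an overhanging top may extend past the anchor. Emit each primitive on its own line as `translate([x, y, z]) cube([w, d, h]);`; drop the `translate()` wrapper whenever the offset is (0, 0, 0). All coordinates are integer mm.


translate([170, 383, 0]) cube([32, 349, 863]);
translate([746, 383, 0]) cube([32, 349, 863]);
translate([202, 383, 0]) cube([544, 349, 22]);
translate([202, 383, 258]) cube([544, 349, 22]);
translate([202, 383, 516]) cube([544, 349, 22]);
translate([202, 383, 774]) cube([544, 349, 22]);


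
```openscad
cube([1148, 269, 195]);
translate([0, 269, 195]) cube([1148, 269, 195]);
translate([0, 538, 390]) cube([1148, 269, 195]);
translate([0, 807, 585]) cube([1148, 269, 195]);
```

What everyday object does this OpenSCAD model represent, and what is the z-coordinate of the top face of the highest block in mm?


A staircase. The total rise is 780 mm.

4 identical blocks, each offset up and back from the previous — a staircase. Each step is 195 mm tall and there are 4 of them, so the total rise is 4 × 195 = 780 mm.


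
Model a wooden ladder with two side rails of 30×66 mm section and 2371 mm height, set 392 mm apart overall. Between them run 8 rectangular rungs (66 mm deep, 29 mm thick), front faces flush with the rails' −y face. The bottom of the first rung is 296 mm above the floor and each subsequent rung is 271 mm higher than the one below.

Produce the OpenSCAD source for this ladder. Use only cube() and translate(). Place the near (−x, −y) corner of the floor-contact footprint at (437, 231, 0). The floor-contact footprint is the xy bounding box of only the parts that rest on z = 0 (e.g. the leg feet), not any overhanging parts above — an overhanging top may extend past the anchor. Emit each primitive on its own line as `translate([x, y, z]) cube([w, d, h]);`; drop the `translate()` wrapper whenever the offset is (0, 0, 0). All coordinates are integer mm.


translate([437, 231, 0]) cube([30, 66, 2371]);
translate([799, 231, 0]) cube([30, 66, 2371]);
translate([467, 231, 296]) cube([332, 66, 29]);
translate([467, 231, 567]) cube([332, 66, 29]);
translate([467, 231, 838]) cube([332, 66, 29]);
translate([467, 231, 1109]) cube([332, 66, 29]);
translate([467, 231, 1380]) cube([332, 66, 29]);
translate([467, 231, 1651]) cube([332, 66, 29]);
translate([467, 231, 1922]) cube([332, 66, 29]);
translate([467, 231, 2193]) cube([332, 66, 29]);


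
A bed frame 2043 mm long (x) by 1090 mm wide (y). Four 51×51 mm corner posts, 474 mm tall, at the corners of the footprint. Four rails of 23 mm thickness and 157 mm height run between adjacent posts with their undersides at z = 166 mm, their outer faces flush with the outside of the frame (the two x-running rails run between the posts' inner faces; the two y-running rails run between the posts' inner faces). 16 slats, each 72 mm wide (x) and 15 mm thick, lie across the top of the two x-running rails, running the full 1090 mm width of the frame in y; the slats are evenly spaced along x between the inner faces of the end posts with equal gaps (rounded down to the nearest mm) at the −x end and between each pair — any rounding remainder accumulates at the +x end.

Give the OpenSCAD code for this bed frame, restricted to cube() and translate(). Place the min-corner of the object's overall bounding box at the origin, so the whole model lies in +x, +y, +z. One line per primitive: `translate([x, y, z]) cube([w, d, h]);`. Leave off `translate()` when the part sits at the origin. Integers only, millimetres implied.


// slat z = rail_z + rail_h = 166 + 157 = 323
// slat gap = ⌊(1941 − 16·72) / 17⌋ = 46
cube([51, 51, 474]);
translate([0, 1039, 0]) cube([51, 51, 474]);
translate([1992, 0, 0]) cube([51, 51, 474]);
translate([1992, 1039, 0]) cube([51, 51, 474]);
translate([51, 0, 166]) cube([1941, 23, 157]);
translate([51, 1067, 166]) cube([1941, 23, 157]);
translate([0, 51, 166]) cube([23, 988, 157]);
translate([2020, 51, 166]) cube([23, 988, 157]);
translate([97, 0, 323]) cube([72, 1090, 15]);
translate([215, 0, 323]) cube([72, 1090, 15]);
translate([333, 0, 323]) cube([72, 1090, 15]);
translate([451, 0, 323]) cube([72, 1090, 15]);
translate([569, 0, 323]) cube([72, 1090, 15]);
translate([687, 0, 323]) cube([72, 1090, 15]);
translate([805, 0, 323]) cube([72, 1090, 15]);
translate([923, 0, 323]) cube([72, 1090, 15]);
translate([1041, 0, 323]) cube([72, 1090, 15]);
translate([1159, 0, 323]) cube([72, 1090, 15]);
translate([1277, 0, 323]) cube([72, 1090, 15]);
translate([1395, 0, 323]) cube([72, 1090, 15]);
translate([1513, 0, 323]) cube([72, 1090, 15]);
translate([1631, 0, 323]) cube([72, 1090, 15]);
translate([1749, 0, 323]) cube([72, 1090, 15]);
translate([1867, 0, 323]) cube([72, 1090, 15]);


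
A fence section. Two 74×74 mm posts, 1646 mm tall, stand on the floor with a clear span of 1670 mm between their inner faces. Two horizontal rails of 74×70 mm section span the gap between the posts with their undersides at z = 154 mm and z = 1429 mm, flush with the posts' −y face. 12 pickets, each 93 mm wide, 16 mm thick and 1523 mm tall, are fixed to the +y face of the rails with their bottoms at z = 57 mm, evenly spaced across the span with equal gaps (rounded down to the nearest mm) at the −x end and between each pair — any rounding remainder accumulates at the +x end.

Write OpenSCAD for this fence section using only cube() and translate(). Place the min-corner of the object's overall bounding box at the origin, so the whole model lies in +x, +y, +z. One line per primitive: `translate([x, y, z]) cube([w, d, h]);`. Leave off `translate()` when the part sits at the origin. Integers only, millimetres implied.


cube([74, 74, 1646]);
translate([1744, 0, 0]) cube([74, 74, 1646]);
translate([74, 0, 154]) cube([1670, 74, 70]);
translate([74, 0, 1429]) cube([1670, 74, 70]);
translate([116, 74, 57]) cube([93, 16, 1523]);
translate([251, 74, 57]) cube([93, 16, 1523]);
translate([386, 74, 57]) cube([93, 16, 1523]);
translate([521, 74, 57]) cube([93, 16, 1523]);
translate([656, 74, 57]) cube([93, 16, 1523]);
translate([791, 74, 57]) cube([93, 16, 1523]);
translate([926, 74, 57]) cube([93, 16, 1523]);
translate([1061, 74, 57]) cube([93, 16, 1523]);
translate([1196, 74, 57]) cube([93, 16, 1523]);
translate([1331, 74, 57]) cube([93, 16, 1523]);
translate([1466, 74, 57]) cube([93, 16, 1523]);
translate([1601, 74, 57]) cube([93, 16, 1523]);


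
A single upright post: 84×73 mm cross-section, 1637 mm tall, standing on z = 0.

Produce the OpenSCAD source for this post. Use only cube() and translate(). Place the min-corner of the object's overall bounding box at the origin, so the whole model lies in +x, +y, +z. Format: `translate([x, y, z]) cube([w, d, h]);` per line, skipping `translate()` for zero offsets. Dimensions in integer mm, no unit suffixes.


cube([84, 73, 1637]);


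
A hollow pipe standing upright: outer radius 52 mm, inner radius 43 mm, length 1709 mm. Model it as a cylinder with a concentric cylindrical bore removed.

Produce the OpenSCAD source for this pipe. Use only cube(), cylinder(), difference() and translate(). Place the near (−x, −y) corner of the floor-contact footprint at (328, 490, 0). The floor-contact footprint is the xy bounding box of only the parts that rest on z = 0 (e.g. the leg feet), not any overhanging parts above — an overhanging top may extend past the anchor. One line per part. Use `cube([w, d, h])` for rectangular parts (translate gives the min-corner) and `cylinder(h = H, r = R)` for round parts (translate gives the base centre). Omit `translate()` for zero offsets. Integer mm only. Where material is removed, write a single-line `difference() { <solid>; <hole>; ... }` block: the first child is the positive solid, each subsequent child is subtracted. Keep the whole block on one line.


difference() { translate([380, 542, 0]) cylinder(h = 1709, r = 52); translate([380, 542, 0]) cylinder(h = 1709, r = 43); }


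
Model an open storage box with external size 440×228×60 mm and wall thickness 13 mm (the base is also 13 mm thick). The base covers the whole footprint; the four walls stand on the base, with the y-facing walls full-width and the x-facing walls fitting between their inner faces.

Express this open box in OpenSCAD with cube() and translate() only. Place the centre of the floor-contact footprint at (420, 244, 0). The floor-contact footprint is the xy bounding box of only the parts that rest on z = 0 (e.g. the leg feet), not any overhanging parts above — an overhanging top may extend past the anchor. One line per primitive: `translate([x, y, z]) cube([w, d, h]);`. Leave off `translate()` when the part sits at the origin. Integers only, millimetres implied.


translate([200, 130, 0]) cube([440, 228, 13]);
translate([200, 130, 13]) cube([440, 13, 47]);
translate([200, 345, 13]) cube([440, 13, 47]);
translate([200, 143, 13]) cube([13, 202, 47]);
translate([627, 143, 13]) cube([13, 202, 47]);


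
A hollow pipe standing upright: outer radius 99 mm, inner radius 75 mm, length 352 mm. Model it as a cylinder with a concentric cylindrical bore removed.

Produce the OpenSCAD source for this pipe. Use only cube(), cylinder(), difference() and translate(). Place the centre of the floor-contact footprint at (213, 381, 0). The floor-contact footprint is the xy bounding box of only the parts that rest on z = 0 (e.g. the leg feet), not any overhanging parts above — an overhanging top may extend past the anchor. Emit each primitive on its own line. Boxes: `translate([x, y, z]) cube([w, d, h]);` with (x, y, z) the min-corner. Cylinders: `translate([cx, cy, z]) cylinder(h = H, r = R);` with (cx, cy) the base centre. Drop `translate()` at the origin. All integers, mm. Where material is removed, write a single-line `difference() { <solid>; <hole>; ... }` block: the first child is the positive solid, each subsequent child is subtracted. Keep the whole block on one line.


difference() { translate([213, 381, 0]) cylinder(h = 352, r = 99); translate([213, 381, 0]) cylinder(h = 352, r = 75); }


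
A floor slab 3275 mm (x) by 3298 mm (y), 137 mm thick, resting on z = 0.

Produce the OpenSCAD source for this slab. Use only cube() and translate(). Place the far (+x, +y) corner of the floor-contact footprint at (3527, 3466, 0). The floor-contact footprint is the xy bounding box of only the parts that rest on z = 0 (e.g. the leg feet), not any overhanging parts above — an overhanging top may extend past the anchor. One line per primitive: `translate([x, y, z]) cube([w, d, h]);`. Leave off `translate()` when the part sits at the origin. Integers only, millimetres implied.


translate([252, 168, 0]) cube([3275, 3298, 137]);


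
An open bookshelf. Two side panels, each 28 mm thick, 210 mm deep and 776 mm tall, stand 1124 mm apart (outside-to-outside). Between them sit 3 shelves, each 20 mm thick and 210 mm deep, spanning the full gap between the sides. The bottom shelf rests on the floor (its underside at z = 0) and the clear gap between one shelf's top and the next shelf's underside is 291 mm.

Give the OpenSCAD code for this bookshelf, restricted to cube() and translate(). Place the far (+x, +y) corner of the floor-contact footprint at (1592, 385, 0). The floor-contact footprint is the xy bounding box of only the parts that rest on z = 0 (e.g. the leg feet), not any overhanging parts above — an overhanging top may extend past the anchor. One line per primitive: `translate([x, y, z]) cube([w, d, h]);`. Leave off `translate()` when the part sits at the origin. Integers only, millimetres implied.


translate([468, 175, 0]) cube([28, 210, 776]);
translate([1564, 175, 0]) cube([28, 210, 776]);
translate([496, 175, 0]) cube([1068, 210, 20]);
translate([496, 175, 311]) cube([1068, 210, 20]);
translate([496, 175, 622]) cube([1068, 210, 20]);


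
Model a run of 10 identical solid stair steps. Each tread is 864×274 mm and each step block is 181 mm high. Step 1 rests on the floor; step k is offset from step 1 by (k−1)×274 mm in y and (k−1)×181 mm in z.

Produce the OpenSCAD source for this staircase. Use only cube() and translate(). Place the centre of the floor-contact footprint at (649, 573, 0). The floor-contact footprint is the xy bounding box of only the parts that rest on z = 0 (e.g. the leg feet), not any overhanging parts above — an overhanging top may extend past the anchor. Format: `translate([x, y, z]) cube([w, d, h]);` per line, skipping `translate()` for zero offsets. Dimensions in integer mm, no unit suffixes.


translate([217, 436, 0]) cube([864, 274, 181]);
translate([217, 710, 181]) cube([864, 274, 181]);
translate([217, 984, 362]) cube([864, 274, 181]);
translate([217, 1258, 543]) cube([864, 274, 181]);
translate([217, 1532, 724]) cube([864, 274, 181]);
translate([217, 1806, 905]) cube([864, 274, 181]);
translate([217, 2080, 1086]) cube([864, 274, 181]);
translate([217, 2354, 1267]) cube([864, 274, 181]);
translate([217, 2628, 1448]) cube([864, 274, 181]);
translate([217, 2902, 1629]) cube([864, 274, 181]);


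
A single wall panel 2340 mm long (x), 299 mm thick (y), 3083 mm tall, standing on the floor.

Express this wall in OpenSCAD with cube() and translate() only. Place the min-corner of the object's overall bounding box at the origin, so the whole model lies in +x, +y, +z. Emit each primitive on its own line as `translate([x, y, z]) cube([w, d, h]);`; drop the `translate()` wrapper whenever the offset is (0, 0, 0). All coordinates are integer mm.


cube([2340, 299, 3083]);


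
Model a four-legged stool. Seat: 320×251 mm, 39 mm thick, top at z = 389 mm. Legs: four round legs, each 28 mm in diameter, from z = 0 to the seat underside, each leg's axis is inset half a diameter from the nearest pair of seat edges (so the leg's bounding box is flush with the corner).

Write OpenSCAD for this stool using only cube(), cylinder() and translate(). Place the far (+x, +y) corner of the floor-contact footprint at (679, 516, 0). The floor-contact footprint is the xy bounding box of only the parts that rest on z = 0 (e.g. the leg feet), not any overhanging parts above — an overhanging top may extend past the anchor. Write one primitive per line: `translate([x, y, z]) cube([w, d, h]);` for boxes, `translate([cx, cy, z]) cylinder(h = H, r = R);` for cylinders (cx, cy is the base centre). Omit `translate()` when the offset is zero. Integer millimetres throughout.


translate([359, 265, 350]) cube([320, 251, 39]);
translate([373, 279, 0]) cylinder(h = 350, r = 14);
translate([665, 279, 0]) cylinder(h = 350, r = 14);
translate([373, 502, 0]) cylinder(h = 350, r = 14);
translate([665, 502, 0]) cylinder(h = 350, r = 14);


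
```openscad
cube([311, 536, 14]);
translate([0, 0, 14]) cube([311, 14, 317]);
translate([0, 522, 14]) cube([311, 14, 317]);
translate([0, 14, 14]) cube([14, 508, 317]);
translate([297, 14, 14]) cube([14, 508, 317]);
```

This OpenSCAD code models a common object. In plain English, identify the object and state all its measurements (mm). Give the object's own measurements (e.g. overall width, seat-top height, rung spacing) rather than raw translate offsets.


An open-topped rectangular box: outside dimensions 311×536×331 mm, with a uniform wall and base thickness of 14 mm. The base is a full 311×536 slab on the floor; four walls sit on top of the base. The front and back walls (the −y and +y sides) span the full width; the two side walls fit between them.


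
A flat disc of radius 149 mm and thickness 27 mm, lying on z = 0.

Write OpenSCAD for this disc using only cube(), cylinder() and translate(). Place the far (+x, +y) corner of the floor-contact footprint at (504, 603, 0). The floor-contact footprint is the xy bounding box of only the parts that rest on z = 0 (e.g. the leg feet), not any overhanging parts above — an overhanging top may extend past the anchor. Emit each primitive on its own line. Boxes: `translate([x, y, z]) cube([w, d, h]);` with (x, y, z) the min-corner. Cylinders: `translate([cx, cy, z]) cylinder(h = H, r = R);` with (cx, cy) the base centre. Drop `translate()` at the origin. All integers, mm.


translate([355, 454, 0]) cylinder(h = 27, r = 149);


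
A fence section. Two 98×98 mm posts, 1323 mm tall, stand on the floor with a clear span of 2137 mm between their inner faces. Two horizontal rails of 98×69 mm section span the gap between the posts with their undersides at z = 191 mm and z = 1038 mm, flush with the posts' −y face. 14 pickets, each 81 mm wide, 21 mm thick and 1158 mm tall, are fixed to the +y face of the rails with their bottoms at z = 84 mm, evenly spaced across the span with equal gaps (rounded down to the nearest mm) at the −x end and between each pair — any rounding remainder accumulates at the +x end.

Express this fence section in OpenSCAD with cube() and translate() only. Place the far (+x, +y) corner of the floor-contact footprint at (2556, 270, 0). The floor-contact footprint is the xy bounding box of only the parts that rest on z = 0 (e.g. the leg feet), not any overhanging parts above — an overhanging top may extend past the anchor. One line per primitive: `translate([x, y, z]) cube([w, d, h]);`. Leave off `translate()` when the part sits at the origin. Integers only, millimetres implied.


translate([223, 172, 0]) cube([98, 98, 1323]);
translate([2458, 172, 0]) cube([98, 98, 1323]);
translate([321, 172, 191]) cube([2137, 98, 69]);
translate([321, 172, 1038]) cube([2137, 98, 69]);
translate([387, 270, 84]) cube([81, 21, 1158]);
translate([534, 270, 84]) cube([81, 21, 1158]);
translate([681, 270, 84]) cube([81, 21, 1158]);
translate([828, 270, 84]) cube([81, 21, 1158]);
translate([975, 270, 84]) cube([81, 21, 1158]);
translate([1122, 270, 84]) cube([81, 21, 1158]);
translate([1269, 270, 84]) cube([81, 21, 1158]);
translate([1416, 270, 84]) cube([81, 21, 1158]);
translate([1563, 270, 84]) cube([81, 21, 1158]);
translate([1710, 270, 84]) cube([81, 21, 1158]);
translate([1857, 270, 84]) cube([81, 21, 1158]);
translate([2004, 270, 84]) cube([81, 21, 1158]);
translate([2151, 270, 84]) cube([81, 21, 1158]);
translate([2298, 270, 84]) cube([81, 21, 1158]);


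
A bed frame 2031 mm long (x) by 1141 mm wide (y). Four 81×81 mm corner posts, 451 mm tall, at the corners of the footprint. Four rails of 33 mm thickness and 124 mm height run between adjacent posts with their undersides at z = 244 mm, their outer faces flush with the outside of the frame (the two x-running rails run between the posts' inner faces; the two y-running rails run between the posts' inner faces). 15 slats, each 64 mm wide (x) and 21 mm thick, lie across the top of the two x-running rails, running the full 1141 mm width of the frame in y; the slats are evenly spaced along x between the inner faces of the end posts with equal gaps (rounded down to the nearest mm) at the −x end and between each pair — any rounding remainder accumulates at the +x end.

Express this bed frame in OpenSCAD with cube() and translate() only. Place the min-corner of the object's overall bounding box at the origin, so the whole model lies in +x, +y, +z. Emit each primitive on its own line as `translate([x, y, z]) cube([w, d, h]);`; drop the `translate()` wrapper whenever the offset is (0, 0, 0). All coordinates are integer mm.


// slat z = rail_z + rail_h = 244 + 124 = 368
// slat gap = ⌊(1869 − 15·64) / 16⌋ = 56
cube([81, 81, 451]);
translate([0, 1060, 0]) cube([81, 81, 451]);
translate([1950, 0, 0]) cube([81, 81, 451]);
translate([1950, 1060, 0]) cube([81, 81, 451]);
translate([81, 0, 244]) cube([1869, 33, 124]);
translate([81, 1108, 244]) cube([1869, 33, 124]);
translate([0, 81, 244]) cube([33, 979, 124]);
translate([1998, 81, 244]) cube([33, 979, 124]);
translate([137, 0, 368]) cube([64, 1141, 21]);
translate([257, 0, 368]) cube([64, 1141, 21]);
translate([377, 0, 368]) cube([64, 1141, 21]);
translate([497, 0, 368]) cube([64, 1141, 21]);
translate([617, 0, 368]) cube([64, 1141, 21]);
translate([737, 0, 368]) cube([64, 1141, 21]);
translate([857, 0, 368]) cube([64, 1141, 21]);
translate([977, 0, 368]) cube([64, 1141, 21]);
translate([1097, 0, 368]) cube([64, 1141, 21]);
translate([1217, 0, 368]) cube([64, 1141, 21]);
translate([1337, 0, 368]) cube([64, 1141, 21]);
translate([1457, 0, 368]) cube([64, 1141, 21]);
translate([1577, 0, 368]) cube([64, 1141, 21]);
translate([1697, 0, 368]) cube([64, 1141, 21]);
translate([1817, 0, 368]) cube([64, 1141, 21]);
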